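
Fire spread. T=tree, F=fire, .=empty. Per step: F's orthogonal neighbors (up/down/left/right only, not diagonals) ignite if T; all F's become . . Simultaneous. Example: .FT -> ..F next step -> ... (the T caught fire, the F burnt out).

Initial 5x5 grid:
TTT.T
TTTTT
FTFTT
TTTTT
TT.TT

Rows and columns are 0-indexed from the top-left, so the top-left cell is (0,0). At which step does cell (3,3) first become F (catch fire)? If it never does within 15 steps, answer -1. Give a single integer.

Step 1: cell (3,3)='T' (+6 fires, +2 burnt)
Step 2: cell (3,3)='F' (+8 fires, +6 burnt)
  -> target ignites at step 2
Step 3: cell (3,3)='.' (+5 fires, +8 burnt)
Step 4: cell (3,3)='.' (+2 fires, +5 burnt)
Step 5: cell (3,3)='.' (+0 fires, +2 burnt)
  fire out at step 5

2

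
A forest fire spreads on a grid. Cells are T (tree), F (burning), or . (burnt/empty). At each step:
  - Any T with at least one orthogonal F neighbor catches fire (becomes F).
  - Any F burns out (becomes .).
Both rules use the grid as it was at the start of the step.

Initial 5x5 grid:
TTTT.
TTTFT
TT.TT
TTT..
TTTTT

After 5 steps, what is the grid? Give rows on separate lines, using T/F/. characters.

Step 1: 4 trees catch fire, 1 burn out
  TTTF.
  TTF.F
  TT.FT
  TTT..
  TTTTT
Step 2: 3 trees catch fire, 4 burn out
  TTF..
  TF...
  TT..F
  TTT..
  TTTTT
Step 3: 3 trees catch fire, 3 burn out
  TF...
  F....
  TF...
  TTT..
  TTTTT
Step 4: 3 trees catch fire, 3 burn out
  F....
  .....
  F....
  TFT..
  TTTTT
Step 5: 3 trees catch fire, 3 burn out
  .....
  .....
  .....
  F.F..
  TFTTT

.....
.....
.....
F.F..
TFTTT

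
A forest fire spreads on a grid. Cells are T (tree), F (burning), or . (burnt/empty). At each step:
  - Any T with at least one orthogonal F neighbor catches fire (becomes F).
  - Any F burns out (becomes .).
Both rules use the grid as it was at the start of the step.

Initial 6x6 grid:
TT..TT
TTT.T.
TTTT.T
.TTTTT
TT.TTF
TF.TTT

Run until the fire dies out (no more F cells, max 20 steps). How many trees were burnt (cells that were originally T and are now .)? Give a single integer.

Answer: 23

Derivation:
Step 1: +5 fires, +2 burnt (F count now 5)
Step 2: +6 fires, +5 burnt (F count now 6)
Step 3: +4 fires, +6 burnt (F count now 4)
Step 4: +4 fires, +4 burnt (F count now 4)
Step 5: +3 fires, +4 burnt (F count now 3)
Step 6: +1 fires, +3 burnt (F count now 1)
Step 7: +0 fires, +1 burnt (F count now 0)
Fire out after step 7
Initially T: 26, now '.': 33
Total burnt (originally-T cells now '.'): 23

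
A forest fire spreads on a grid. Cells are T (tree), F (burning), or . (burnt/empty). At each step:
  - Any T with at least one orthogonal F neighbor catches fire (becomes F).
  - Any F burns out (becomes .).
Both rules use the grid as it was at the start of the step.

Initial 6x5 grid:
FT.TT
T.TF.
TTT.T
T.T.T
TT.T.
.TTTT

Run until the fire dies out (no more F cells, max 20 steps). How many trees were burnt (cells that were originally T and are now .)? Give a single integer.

Step 1: +4 fires, +2 burnt (F count now 4)
Step 2: +3 fires, +4 burnt (F count now 3)
Step 3: +3 fires, +3 burnt (F count now 3)
Step 4: +1 fires, +3 burnt (F count now 1)
Step 5: +1 fires, +1 burnt (F count now 1)
Step 6: +1 fires, +1 burnt (F count now 1)
Step 7: +1 fires, +1 burnt (F count now 1)
Step 8: +1 fires, +1 burnt (F count now 1)
Step 9: +2 fires, +1 burnt (F count now 2)
Step 10: +0 fires, +2 burnt (F count now 0)
Fire out after step 10
Initially T: 19, now '.': 28
Total burnt (originally-T cells now '.'): 17

Answer: 17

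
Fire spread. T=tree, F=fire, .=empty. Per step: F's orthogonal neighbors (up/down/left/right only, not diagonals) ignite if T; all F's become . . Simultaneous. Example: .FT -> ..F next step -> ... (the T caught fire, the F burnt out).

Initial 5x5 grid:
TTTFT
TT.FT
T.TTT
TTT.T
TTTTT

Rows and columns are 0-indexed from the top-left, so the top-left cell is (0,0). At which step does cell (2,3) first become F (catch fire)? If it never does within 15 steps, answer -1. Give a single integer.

Step 1: cell (2,3)='F' (+4 fires, +2 burnt)
  -> target ignites at step 1
Step 2: cell (2,3)='.' (+3 fires, +4 burnt)
Step 3: cell (2,3)='.' (+4 fires, +3 burnt)
Step 4: cell (2,3)='.' (+4 fires, +4 burnt)
Step 5: cell (2,3)='.' (+4 fires, +4 burnt)
Step 6: cell (2,3)='.' (+1 fires, +4 burnt)
Step 7: cell (2,3)='.' (+0 fires, +1 burnt)
  fire out at step 7

1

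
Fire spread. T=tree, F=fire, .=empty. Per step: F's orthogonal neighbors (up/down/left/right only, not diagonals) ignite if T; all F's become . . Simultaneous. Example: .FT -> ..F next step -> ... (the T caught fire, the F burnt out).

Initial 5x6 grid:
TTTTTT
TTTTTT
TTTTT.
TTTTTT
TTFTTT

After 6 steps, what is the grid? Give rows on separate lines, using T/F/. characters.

Step 1: 3 trees catch fire, 1 burn out
  TTTTTT
  TTTTTT
  TTTTT.
  TTFTTT
  TF.FTT
Step 2: 5 trees catch fire, 3 burn out
  TTTTTT
  TTTTTT
  TTFTT.
  TF.FTT
  F...FT
Step 3: 6 trees catch fire, 5 burn out
  TTTTTT
  TTFTTT
  TF.FT.
  F...FT
  .....F
Step 4: 6 trees catch fire, 6 burn out
  TTFTTT
  TF.FTT
  F...F.
  .....F
  ......
Step 5: 4 trees catch fire, 6 burn out
  TF.FTT
  F...FT
  ......
  ......
  ......
Step 6: 3 trees catch fire, 4 burn out
  F...FT
  .....F
  ......
  ......
  ......

F...FT
.....F
......
......
......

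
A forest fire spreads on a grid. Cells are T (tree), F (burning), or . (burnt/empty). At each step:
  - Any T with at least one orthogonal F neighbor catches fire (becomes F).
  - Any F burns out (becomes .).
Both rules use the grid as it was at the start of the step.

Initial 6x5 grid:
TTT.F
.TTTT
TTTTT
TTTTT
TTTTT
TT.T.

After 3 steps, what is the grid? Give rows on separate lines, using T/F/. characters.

Step 1: 1 trees catch fire, 1 burn out
  TTT..
  .TTTF
  TTTTT
  TTTTT
  TTTTT
  TT.T.
Step 2: 2 trees catch fire, 1 burn out
  TTT..
  .TTF.
  TTTTF
  TTTTT
  TTTTT
  TT.T.
Step 3: 3 trees catch fire, 2 burn out
  TTT..
  .TF..
  TTTF.
  TTTTF
  TTTTT
  TT.T.

TTT..
.TF..
TTTF.
TTTTF
TTTTT
TT.T.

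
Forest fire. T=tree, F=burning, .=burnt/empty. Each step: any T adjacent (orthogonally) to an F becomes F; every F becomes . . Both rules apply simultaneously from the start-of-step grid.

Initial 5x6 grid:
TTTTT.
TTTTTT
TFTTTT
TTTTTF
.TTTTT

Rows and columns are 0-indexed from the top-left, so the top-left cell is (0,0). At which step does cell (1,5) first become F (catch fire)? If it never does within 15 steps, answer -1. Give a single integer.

Step 1: cell (1,5)='T' (+7 fires, +2 burnt)
Step 2: cell (1,5)='F' (+11 fires, +7 burnt)
  -> target ignites at step 2
Step 3: cell (1,5)='.' (+6 fires, +11 burnt)
Step 4: cell (1,5)='.' (+2 fires, +6 burnt)
Step 5: cell (1,5)='.' (+0 fires, +2 burnt)
  fire out at step 5

2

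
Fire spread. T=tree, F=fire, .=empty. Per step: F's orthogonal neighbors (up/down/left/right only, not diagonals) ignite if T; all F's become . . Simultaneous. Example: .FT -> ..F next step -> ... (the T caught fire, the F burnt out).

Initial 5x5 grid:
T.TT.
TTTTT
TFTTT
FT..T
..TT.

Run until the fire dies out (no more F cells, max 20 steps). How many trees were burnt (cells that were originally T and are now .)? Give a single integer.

Step 1: +4 fires, +2 burnt (F count now 4)
Step 2: +3 fires, +4 burnt (F count now 3)
Step 3: +4 fires, +3 burnt (F count now 4)
Step 4: +3 fires, +4 burnt (F count now 3)
Step 5: +0 fires, +3 burnt (F count now 0)
Fire out after step 5
Initially T: 16, now '.': 23
Total burnt (originally-T cells now '.'): 14

Answer: 14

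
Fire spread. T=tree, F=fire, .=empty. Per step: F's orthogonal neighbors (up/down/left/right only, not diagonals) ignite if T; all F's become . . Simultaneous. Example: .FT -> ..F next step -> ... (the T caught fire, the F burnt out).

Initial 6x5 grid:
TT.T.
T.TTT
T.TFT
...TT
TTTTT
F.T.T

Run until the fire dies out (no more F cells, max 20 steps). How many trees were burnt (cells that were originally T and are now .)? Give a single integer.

Step 1: +5 fires, +2 burnt (F count now 5)
Step 2: +6 fires, +5 burnt (F count now 6)
Step 3: +2 fires, +6 burnt (F count now 2)
Step 4: +2 fires, +2 burnt (F count now 2)
Step 5: +0 fires, +2 burnt (F count now 0)
Fire out after step 5
Initially T: 19, now '.': 26
Total burnt (originally-T cells now '.'): 15

Answer: 15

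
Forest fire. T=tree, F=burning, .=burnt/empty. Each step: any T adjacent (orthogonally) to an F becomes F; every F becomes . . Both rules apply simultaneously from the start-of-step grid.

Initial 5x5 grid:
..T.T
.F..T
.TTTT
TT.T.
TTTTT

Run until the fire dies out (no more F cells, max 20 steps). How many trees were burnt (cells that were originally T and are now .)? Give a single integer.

Answer: 14

Derivation:
Step 1: +1 fires, +1 burnt (F count now 1)
Step 2: +2 fires, +1 burnt (F count now 2)
Step 3: +3 fires, +2 burnt (F count now 3)
Step 4: +4 fires, +3 burnt (F count now 4)
Step 5: +2 fires, +4 burnt (F count now 2)
Step 6: +2 fires, +2 burnt (F count now 2)
Step 7: +0 fires, +2 burnt (F count now 0)
Fire out after step 7
Initially T: 15, now '.': 24
Total burnt (originally-T cells now '.'): 14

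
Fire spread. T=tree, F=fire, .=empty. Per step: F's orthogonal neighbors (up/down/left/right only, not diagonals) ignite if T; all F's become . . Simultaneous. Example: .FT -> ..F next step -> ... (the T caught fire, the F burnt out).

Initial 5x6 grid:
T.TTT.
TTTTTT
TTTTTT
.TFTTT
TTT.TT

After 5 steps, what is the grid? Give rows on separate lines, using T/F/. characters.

Step 1: 4 trees catch fire, 1 burn out
  T.TTT.
  TTTTTT
  TTFTTT
  .F.FTT
  TTF.TT
Step 2: 5 trees catch fire, 4 burn out
  T.TTT.
  TTFTTT
  TF.FTT
  ....FT
  TF..TT
Step 3: 8 trees catch fire, 5 burn out
  T.FTT.
  TF.FTT
  F...FT
  .....F
  F...FT
Step 4: 5 trees catch fire, 8 burn out
  T..FT.
  F...FT
  .....F
  ......
  .....F
Step 5: 3 trees catch fire, 5 burn out
  F...F.
  .....F
  ......
  ......
  ......

F...F.
.....F
......
......
......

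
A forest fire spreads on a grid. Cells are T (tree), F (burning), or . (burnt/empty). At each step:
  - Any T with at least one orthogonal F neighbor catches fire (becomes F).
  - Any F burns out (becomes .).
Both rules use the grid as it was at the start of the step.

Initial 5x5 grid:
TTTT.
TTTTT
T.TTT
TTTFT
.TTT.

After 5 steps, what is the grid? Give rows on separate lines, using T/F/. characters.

Step 1: 4 trees catch fire, 1 burn out
  TTTT.
  TTTTT
  T.TFT
  TTF.F
  .TTF.
Step 2: 5 trees catch fire, 4 burn out
  TTTT.
  TTTFT
  T.F.F
  TF...
  .TF..
Step 3: 5 trees catch fire, 5 burn out
  TTTF.
  TTF.F
  T....
  F....
  .F...
Step 4: 3 trees catch fire, 5 burn out
  TTF..
  TF...
  F....
  .....
  .....
Step 5: 2 trees catch fire, 3 burn out
  TF...
  F....
  .....
  .....
  .....

TF...
F....
.....
.....
.....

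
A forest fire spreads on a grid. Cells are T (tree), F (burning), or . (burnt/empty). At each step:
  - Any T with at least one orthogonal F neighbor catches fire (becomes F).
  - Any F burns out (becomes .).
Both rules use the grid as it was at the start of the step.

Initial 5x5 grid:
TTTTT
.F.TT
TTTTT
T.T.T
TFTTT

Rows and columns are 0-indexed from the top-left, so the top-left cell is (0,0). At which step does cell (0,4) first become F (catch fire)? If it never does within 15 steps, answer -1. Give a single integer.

Step 1: cell (0,4)='T' (+4 fires, +2 burnt)
Step 2: cell (0,4)='T' (+7 fires, +4 burnt)
Step 3: cell (0,4)='T' (+3 fires, +7 burnt)
Step 4: cell (0,4)='F' (+4 fires, +3 burnt)
  -> target ignites at step 4
Step 5: cell (0,4)='.' (+1 fires, +4 burnt)
Step 6: cell (0,4)='.' (+0 fires, +1 burnt)
  fire out at step 6

4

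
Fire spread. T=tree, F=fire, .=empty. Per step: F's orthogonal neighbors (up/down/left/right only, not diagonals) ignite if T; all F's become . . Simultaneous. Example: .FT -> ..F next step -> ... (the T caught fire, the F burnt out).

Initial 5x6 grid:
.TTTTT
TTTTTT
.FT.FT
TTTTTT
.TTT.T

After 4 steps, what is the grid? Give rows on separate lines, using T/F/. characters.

Step 1: 6 trees catch fire, 2 burn out
  .TTTTT
  TFTTFT
  ..F..F
  TFTTFT
  .TTT.T
Step 2: 11 trees catch fire, 6 burn out
  .FTTFT
  F.FF.F
  ......
  F.FF.F
  .FTT.T
Step 3: 6 trees catch fire, 11 burn out
  ..FF.F
  ......
  ......
  ......
  ..FF.F
Step 4: 0 trees catch fire, 6 burn out
  ......
  ......
  ......
  ......
  ......

......
......
......
......
......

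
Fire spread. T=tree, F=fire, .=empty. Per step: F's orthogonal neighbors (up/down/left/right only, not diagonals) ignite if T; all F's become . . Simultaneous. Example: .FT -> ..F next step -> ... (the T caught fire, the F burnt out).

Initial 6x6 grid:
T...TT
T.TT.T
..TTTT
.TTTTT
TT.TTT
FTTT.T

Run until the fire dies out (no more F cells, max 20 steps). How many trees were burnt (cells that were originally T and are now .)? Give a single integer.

Answer: 23

Derivation:
Step 1: +2 fires, +1 burnt (F count now 2)
Step 2: +2 fires, +2 burnt (F count now 2)
Step 3: +2 fires, +2 burnt (F count now 2)
Step 4: +2 fires, +2 burnt (F count now 2)
Step 5: +3 fires, +2 burnt (F count now 3)
Step 6: +4 fires, +3 burnt (F count now 4)
Step 7: +4 fires, +4 burnt (F count now 4)
Step 8: +1 fires, +4 burnt (F count now 1)
Step 9: +1 fires, +1 burnt (F count now 1)
Step 10: +1 fires, +1 burnt (F count now 1)
Step 11: +1 fires, +1 burnt (F count now 1)
Step 12: +0 fires, +1 burnt (F count now 0)
Fire out after step 12
Initially T: 25, now '.': 34
Total burnt (originally-T cells now '.'): 23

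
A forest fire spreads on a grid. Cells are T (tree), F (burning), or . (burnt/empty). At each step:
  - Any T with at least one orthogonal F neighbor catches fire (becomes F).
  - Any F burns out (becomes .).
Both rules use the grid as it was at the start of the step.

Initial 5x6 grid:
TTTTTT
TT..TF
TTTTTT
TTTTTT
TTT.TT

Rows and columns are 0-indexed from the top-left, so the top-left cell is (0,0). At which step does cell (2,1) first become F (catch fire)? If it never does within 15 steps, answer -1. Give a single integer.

Step 1: cell (2,1)='T' (+3 fires, +1 burnt)
Step 2: cell (2,1)='T' (+3 fires, +3 burnt)
Step 3: cell (2,1)='T' (+4 fires, +3 burnt)
Step 4: cell (2,1)='T' (+4 fires, +4 burnt)
Step 5: cell (2,1)='F' (+3 fires, +4 burnt)
  -> target ignites at step 5
Step 6: cell (2,1)='.' (+5 fires, +3 burnt)
Step 7: cell (2,1)='.' (+3 fires, +5 burnt)
Step 8: cell (2,1)='.' (+1 fires, +3 burnt)
Step 9: cell (2,1)='.' (+0 fires, +1 burnt)
  fire out at step 9

5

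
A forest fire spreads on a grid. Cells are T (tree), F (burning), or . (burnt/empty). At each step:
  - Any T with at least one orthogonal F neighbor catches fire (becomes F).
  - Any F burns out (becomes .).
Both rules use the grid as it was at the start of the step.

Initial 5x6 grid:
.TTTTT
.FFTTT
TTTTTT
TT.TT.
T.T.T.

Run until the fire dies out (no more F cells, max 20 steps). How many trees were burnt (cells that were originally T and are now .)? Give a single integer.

Step 1: +5 fires, +2 burnt (F count now 5)
Step 2: +5 fires, +5 burnt (F count now 5)
Step 3: +5 fires, +5 burnt (F count now 5)
Step 4: +4 fires, +5 burnt (F count now 4)
Step 5: +1 fires, +4 burnt (F count now 1)
Step 6: +0 fires, +1 burnt (F count now 0)
Fire out after step 6
Initially T: 21, now '.': 29
Total burnt (originally-T cells now '.'): 20

Answer: 20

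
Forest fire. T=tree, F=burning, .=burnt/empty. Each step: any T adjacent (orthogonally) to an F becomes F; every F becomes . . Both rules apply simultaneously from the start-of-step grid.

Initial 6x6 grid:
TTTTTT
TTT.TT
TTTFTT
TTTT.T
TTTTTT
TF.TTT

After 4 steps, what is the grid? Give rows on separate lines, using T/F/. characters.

Step 1: 5 trees catch fire, 2 burn out
  TTTTTT
  TTT.TT
  TTF.FT
  TTTF.T
  TFTTTT
  F..TTT
Step 2: 9 trees catch fire, 5 burn out
  TTTTTT
  TTF.FT
  TF...F
  TFF..T
  F.FFTT
  ...TTT
Step 3: 9 trees catch fire, 9 burn out
  TTFTFT
  TF...F
  F.....
  F....F
  ....FT
  ...FTT
Step 4: 6 trees catch fire, 9 burn out
  TF.F.F
  F.....
  ......
  ......
  .....F
  ....FT

TF.F.F
F.....
......
......
.....F
....FT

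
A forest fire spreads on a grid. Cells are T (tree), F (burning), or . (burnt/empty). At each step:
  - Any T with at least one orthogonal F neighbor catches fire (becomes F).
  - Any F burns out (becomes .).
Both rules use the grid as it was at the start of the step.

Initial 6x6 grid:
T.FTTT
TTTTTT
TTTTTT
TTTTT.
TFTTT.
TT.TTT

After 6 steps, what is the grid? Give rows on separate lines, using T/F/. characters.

Step 1: 6 trees catch fire, 2 burn out
  T..FTT
  TTFTTT
  TTTTTT
  TFTTT.
  F.FTT.
  TF.TTT
Step 2: 9 trees catch fire, 6 burn out
  T...FT
  TF.FTT
  TFFTTT
  F.FTT.
  ...FT.
  F..TTT
Step 3: 8 trees catch fire, 9 burn out
  T....F
  F...FT
  F..FTT
  ...FT.
  ....F.
  ...FTT
Step 4: 5 trees catch fire, 8 burn out
  F.....
  .....F
  ....FT
  ....F.
  ......
  ....FT
Step 5: 2 trees catch fire, 5 burn out
  ......
  ......
  .....F
  ......
  ......
  .....F
Step 6: 0 trees catch fire, 2 burn out
  ......
  ......
  ......
  ......
  ......
  ......

......
......
......
......
......
......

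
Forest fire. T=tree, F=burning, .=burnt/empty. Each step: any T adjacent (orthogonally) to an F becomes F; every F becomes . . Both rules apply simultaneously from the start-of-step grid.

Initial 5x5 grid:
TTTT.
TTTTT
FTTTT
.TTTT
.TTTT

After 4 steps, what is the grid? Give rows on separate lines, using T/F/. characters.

Step 1: 2 trees catch fire, 1 burn out
  TTTT.
  FTTTT
  .FTTT
  .TTTT
  .TTTT
Step 2: 4 trees catch fire, 2 burn out
  FTTT.
  .FTTT
  ..FTT
  .FTTT
  .TTTT
Step 3: 5 trees catch fire, 4 burn out
  .FTT.
  ..FTT
  ...FT
  ..FTT
  .FTTT
Step 4: 5 trees catch fire, 5 burn out
  ..FT.
  ...FT
  ....F
  ...FT
  ..FTT

..FT.
...FT
....F
...FT
..FTT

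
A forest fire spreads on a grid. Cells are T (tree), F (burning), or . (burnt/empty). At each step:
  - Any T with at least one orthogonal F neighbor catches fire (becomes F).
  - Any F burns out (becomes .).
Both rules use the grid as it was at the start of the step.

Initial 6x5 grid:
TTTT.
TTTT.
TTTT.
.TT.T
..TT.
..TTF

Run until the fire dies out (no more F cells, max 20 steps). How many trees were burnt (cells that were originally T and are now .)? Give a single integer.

Answer: 18

Derivation:
Step 1: +1 fires, +1 burnt (F count now 1)
Step 2: +2 fires, +1 burnt (F count now 2)
Step 3: +1 fires, +2 burnt (F count now 1)
Step 4: +1 fires, +1 burnt (F count now 1)
Step 5: +2 fires, +1 burnt (F count now 2)
Step 6: +3 fires, +2 burnt (F count now 3)
Step 7: +4 fires, +3 burnt (F count now 4)
Step 8: +3 fires, +4 burnt (F count now 3)
Step 9: +1 fires, +3 burnt (F count now 1)
Step 10: +0 fires, +1 burnt (F count now 0)
Fire out after step 10
Initially T: 19, now '.': 29
Total burnt (originally-T cells now '.'): 18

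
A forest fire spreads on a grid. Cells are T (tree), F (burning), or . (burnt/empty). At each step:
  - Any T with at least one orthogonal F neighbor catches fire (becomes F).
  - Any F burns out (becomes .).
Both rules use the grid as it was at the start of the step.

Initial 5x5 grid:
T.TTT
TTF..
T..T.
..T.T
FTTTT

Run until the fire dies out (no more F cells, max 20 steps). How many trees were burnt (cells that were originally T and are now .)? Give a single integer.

Step 1: +3 fires, +2 burnt (F count now 3)
Step 2: +3 fires, +3 burnt (F count now 3)
Step 3: +5 fires, +3 burnt (F count now 5)
Step 4: +1 fires, +5 burnt (F count now 1)
Step 5: +1 fires, +1 burnt (F count now 1)
Step 6: +0 fires, +1 burnt (F count now 0)
Fire out after step 6
Initially T: 14, now '.': 24
Total burnt (originally-T cells now '.'): 13

Answer: 13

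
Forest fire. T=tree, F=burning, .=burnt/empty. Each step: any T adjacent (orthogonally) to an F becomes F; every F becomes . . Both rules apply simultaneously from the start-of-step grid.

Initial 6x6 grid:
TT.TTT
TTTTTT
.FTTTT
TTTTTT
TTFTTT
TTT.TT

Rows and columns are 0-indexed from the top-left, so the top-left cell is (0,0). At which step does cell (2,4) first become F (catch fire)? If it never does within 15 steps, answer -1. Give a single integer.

Step 1: cell (2,4)='T' (+7 fires, +2 burnt)
Step 2: cell (2,4)='T' (+9 fires, +7 burnt)
Step 3: cell (2,4)='F' (+7 fires, +9 burnt)
  -> target ignites at step 3
Step 4: cell (2,4)='.' (+5 fires, +7 burnt)
Step 5: cell (2,4)='.' (+2 fires, +5 burnt)
Step 6: cell (2,4)='.' (+1 fires, +2 burnt)
Step 7: cell (2,4)='.' (+0 fires, +1 burnt)
  fire out at step 7

3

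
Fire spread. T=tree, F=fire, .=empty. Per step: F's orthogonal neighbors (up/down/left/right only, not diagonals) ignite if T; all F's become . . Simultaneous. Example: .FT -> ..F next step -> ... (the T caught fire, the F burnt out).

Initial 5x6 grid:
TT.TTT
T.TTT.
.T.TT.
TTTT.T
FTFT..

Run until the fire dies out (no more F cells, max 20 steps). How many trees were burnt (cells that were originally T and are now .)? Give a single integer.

Answer: 15

Derivation:
Step 1: +4 fires, +2 burnt (F count now 4)
Step 2: +2 fires, +4 burnt (F count now 2)
Step 3: +2 fires, +2 burnt (F count now 2)
Step 4: +2 fires, +2 burnt (F count now 2)
Step 5: +3 fires, +2 burnt (F count now 3)
Step 6: +1 fires, +3 burnt (F count now 1)
Step 7: +1 fires, +1 burnt (F count now 1)
Step 8: +0 fires, +1 burnt (F count now 0)
Fire out after step 8
Initially T: 19, now '.': 26
Total burnt (originally-T cells now '.'): 15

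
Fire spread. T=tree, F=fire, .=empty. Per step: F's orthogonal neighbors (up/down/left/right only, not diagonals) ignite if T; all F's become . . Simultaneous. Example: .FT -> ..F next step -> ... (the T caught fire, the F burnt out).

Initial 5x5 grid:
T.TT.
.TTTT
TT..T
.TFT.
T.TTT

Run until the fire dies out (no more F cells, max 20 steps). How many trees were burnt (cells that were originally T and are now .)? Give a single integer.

Step 1: +3 fires, +1 burnt (F count now 3)
Step 2: +2 fires, +3 burnt (F count now 2)
Step 3: +3 fires, +2 burnt (F count now 3)
Step 4: +1 fires, +3 burnt (F count now 1)
Step 5: +2 fires, +1 burnt (F count now 2)
Step 6: +2 fires, +2 burnt (F count now 2)
Step 7: +1 fires, +2 burnt (F count now 1)
Step 8: +0 fires, +1 burnt (F count now 0)
Fire out after step 8
Initially T: 16, now '.': 23
Total burnt (originally-T cells now '.'): 14

Answer: 14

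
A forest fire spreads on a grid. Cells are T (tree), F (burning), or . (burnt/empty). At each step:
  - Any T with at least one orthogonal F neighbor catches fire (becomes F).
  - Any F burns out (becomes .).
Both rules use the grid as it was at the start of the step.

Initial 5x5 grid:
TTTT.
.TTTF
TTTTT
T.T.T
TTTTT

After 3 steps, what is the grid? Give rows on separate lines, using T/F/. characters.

Step 1: 2 trees catch fire, 1 burn out
  TTTT.
  .TTF.
  TTTTF
  T.T.T
  TTTTT
Step 2: 4 trees catch fire, 2 burn out
  TTTF.
  .TF..
  TTTF.
  T.T.F
  TTTTT
Step 3: 4 trees catch fire, 4 burn out
  TTF..
  .F...
  TTF..
  T.T..
  TTTTF

TTF..
.F...
TTF..
T.T..
TTTTF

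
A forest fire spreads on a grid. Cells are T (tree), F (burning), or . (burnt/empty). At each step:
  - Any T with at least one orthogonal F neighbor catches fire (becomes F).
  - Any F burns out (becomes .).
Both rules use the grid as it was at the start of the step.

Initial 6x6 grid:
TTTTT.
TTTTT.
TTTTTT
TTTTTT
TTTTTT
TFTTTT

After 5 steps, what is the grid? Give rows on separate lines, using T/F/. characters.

Step 1: 3 trees catch fire, 1 burn out
  TTTTT.
  TTTTT.
  TTTTTT
  TTTTTT
  TFTTTT
  F.FTTT
Step 2: 4 trees catch fire, 3 burn out
  TTTTT.
  TTTTT.
  TTTTTT
  TFTTTT
  F.FTTT
  ...FTT
Step 3: 5 trees catch fire, 4 burn out
  TTTTT.
  TTTTT.
  TFTTTT
  F.FTTT
  ...FTT
  ....FT
Step 4: 6 trees catch fire, 5 burn out
  TTTTT.
  TFTTT.
  F.FTTT
  ...FTT
  ....FT
  .....F
Step 5: 6 trees catch fire, 6 burn out
  TFTTT.
  F.FTT.
  ...FTT
  ....FT
  .....F
  ......

TFTTT.
F.FTT.
...FTT
....FT
.....F
......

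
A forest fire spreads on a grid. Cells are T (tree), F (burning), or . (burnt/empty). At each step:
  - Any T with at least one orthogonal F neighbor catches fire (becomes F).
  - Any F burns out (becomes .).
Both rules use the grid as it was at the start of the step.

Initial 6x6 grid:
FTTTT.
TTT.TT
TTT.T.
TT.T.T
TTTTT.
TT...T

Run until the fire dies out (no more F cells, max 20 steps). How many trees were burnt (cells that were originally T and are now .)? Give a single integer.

Answer: 23

Derivation:
Step 1: +2 fires, +1 burnt (F count now 2)
Step 2: +3 fires, +2 burnt (F count now 3)
Step 3: +4 fires, +3 burnt (F count now 4)
Step 4: +4 fires, +4 burnt (F count now 4)
Step 5: +3 fires, +4 burnt (F count now 3)
Step 6: +4 fires, +3 burnt (F count now 4)
Step 7: +1 fires, +4 burnt (F count now 1)
Step 8: +2 fires, +1 burnt (F count now 2)
Step 9: +0 fires, +2 burnt (F count now 0)
Fire out after step 9
Initially T: 25, now '.': 34
Total burnt (originally-T cells now '.'): 23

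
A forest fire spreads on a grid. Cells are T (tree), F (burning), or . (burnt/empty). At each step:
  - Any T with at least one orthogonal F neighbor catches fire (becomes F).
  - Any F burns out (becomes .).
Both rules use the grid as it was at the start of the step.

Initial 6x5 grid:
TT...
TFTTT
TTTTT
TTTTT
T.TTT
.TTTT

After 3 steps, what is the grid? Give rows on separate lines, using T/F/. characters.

Step 1: 4 trees catch fire, 1 burn out
  TF...
  F.FTT
  TFTTT
  TTTTT
  T.TTT
  .TTTT
Step 2: 5 trees catch fire, 4 burn out
  F....
  ...FT
  F.FTT
  TFTTT
  T.TTT
  .TTTT
Step 3: 4 trees catch fire, 5 burn out
  .....
  ....F
  ...FT
  F.FTT
  T.TTT
  .TTTT

.....
....F
...FT
F.FTT
T.TTT
.TTTT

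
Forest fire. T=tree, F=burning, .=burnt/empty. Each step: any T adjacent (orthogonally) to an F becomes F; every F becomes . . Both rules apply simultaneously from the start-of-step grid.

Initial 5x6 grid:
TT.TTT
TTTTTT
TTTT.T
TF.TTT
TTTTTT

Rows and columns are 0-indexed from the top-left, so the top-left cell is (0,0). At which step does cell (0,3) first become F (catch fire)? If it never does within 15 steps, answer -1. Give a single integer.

Step 1: cell (0,3)='T' (+3 fires, +1 burnt)
Step 2: cell (0,3)='T' (+5 fires, +3 burnt)
Step 3: cell (0,3)='T' (+5 fires, +5 burnt)
Step 4: cell (0,3)='T' (+4 fires, +5 burnt)
Step 5: cell (0,3)='F' (+4 fires, +4 burnt)
  -> target ignites at step 5
Step 6: cell (0,3)='.' (+3 fires, +4 burnt)
Step 7: cell (0,3)='.' (+2 fires, +3 burnt)
Step 8: cell (0,3)='.' (+0 fires, +2 burnt)
  fire out at step 8

5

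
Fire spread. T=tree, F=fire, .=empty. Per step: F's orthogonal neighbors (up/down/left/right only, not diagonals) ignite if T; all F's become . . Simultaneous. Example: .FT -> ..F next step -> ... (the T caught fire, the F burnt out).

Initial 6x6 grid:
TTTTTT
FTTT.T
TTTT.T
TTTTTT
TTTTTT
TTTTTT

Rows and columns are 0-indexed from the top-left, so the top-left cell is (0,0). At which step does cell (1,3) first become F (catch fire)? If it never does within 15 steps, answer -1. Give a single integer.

Step 1: cell (1,3)='T' (+3 fires, +1 burnt)
Step 2: cell (1,3)='T' (+4 fires, +3 burnt)
Step 3: cell (1,3)='F' (+5 fires, +4 burnt)
  -> target ignites at step 3
Step 4: cell (1,3)='.' (+5 fires, +5 burnt)
Step 5: cell (1,3)='.' (+4 fires, +5 burnt)
Step 6: cell (1,3)='.' (+4 fires, +4 burnt)
Step 7: cell (1,3)='.' (+4 fires, +4 burnt)
Step 8: cell (1,3)='.' (+3 fires, +4 burnt)
Step 9: cell (1,3)='.' (+1 fires, +3 burnt)
Step 10: cell (1,3)='.' (+0 fires, +1 burnt)
  fire out at step 10

3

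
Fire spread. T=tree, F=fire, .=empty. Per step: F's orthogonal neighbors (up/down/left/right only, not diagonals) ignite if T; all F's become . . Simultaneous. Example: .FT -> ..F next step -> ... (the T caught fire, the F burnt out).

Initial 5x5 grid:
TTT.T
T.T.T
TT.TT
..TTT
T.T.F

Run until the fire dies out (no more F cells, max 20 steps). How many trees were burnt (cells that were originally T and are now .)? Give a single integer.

Step 1: +1 fires, +1 burnt (F count now 1)
Step 2: +2 fires, +1 burnt (F count now 2)
Step 3: +3 fires, +2 burnt (F count now 3)
Step 4: +2 fires, +3 burnt (F count now 2)
Step 5: +0 fires, +2 burnt (F count now 0)
Fire out after step 5
Initially T: 16, now '.': 17
Total burnt (originally-T cells now '.'): 8

Answer: 8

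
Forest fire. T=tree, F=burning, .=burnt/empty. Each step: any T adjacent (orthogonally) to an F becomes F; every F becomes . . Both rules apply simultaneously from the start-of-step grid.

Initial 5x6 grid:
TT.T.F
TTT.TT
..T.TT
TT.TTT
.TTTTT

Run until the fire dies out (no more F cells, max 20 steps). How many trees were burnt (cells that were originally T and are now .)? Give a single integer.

Step 1: +1 fires, +1 burnt (F count now 1)
Step 2: +2 fires, +1 burnt (F count now 2)
Step 3: +2 fires, +2 burnt (F count now 2)
Step 4: +2 fires, +2 burnt (F count now 2)
Step 5: +2 fires, +2 burnt (F count now 2)
Step 6: +1 fires, +2 burnt (F count now 1)
Step 7: +1 fires, +1 burnt (F count now 1)
Step 8: +1 fires, +1 burnt (F count now 1)
Step 9: +1 fires, +1 burnt (F count now 1)
Step 10: +1 fires, +1 burnt (F count now 1)
Step 11: +0 fires, +1 burnt (F count now 0)
Fire out after step 11
Initially T: 21, now '.': 23
Total burnt (originally-T cells now '.'): 14

Answer: 14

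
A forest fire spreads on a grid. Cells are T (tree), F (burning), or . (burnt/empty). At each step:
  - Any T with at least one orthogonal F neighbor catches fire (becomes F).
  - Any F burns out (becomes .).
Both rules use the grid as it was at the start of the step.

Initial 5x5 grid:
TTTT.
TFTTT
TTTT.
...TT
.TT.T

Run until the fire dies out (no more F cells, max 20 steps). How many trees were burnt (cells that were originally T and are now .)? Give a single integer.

Step 1: +4 fires, +1 burnt (F count now 4)
Step 2: +5 fires, +4 burnt (F count now 5)
Step 3: +3 fires, +5 burnt (F count now 3)
Step 4: +1 fires, +3 burnt (F count now 1)
Step 5: +1 fires, +1 burnt (F count now 1)
Step 6: +1 fires, +1 burnt (F count now 1)
Step 7: +0 fires, +1 burnt (F count now 0)
Fire out after step 7
Initially T: 17, now '.': 23
Total burnt (originally-T cells now '.'): 15

Answer: 15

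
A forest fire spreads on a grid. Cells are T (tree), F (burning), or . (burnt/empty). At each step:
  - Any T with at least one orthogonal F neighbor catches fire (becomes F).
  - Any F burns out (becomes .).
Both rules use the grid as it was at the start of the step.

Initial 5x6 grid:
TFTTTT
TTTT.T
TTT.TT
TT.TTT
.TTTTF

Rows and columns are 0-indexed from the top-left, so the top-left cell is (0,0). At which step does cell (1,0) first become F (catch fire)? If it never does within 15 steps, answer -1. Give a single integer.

Step 1: cell (1,0)='T' (+5 fires, +2 burnt)
Step 2: cell (1,0)='F' (+7 fires, +5 burnt)
  -> target ignites at step 2
Step 3: cell (1,0)='.' (+9 fires, +7 burnt)
Step 4: cell (1,0)='.' (+3 fires, +9 burnt)
Step 5: cell (1,0)='.' (+0 fires, +3 burnt)
  fire out at step 5

2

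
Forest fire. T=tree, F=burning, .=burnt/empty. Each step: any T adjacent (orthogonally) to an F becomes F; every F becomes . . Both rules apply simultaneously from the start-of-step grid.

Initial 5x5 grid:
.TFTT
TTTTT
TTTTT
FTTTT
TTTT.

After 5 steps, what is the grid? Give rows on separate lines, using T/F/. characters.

Step 1: 6 trees catch fire, 2 burn out
  .F.FT
  TTFTT
  FTTTT
  .FTTT
  FTTT.
Step 2: 8 trees catch fire, 6 burn out
  ....F
  FF.FT
  .FFTT
  ..FTT
  .FTT.
Step 3: 4 trees catch fire, 8 burn out
  .....
  ....F
  ...FT
  ...FT
  ..FT.
Step 4: 3 trees catch fire, 4 burn out
  .....
  .....
  ....F
  ....F
  ...F.
Step 5: 0 trees catch fire, 3 burn out
  .....
  .....
  .....
  .....
  .....

.....
.....
.....
.....
.....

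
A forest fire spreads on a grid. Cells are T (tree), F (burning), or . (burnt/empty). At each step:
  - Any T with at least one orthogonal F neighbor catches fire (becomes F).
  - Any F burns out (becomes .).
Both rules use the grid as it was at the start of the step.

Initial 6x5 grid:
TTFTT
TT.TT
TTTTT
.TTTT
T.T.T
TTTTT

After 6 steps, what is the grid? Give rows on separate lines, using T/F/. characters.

Step 1: 2 trees catch fire, 1 burn out
  TF.FT
  TT.TT
  TTTTT
  .TTTT
  T.T.T
  TTTTT
Step 2: 4 trees catch fire, 2 burn out
  F...F
  TF.FT
  TTTTT
  .TTTT
  T.T.T
  TTTTT
Step 3: 4 trees catch fire, 4 burn out
  .....
  F...F
  TFTFT
  .TTTT
  T.T.T
  TTTTT
Step 4: 5 trees catch fire, 4 burn out
  .....
  .....
  F.F.F
  .FTFT
  T.T.T
  TTTTT
Step 5: 2 trees catch fire, 5 burn out
  .....
  .....
  .....
  ..F.F
  T.T.T
  TTTTT
Step 6: 2 trees catch fire, 2 burn out
  .....
  .....
  .....
  .....
  T.F.F
  TTTTT

.....
.....
.....
.....
T.F.F
TTTTT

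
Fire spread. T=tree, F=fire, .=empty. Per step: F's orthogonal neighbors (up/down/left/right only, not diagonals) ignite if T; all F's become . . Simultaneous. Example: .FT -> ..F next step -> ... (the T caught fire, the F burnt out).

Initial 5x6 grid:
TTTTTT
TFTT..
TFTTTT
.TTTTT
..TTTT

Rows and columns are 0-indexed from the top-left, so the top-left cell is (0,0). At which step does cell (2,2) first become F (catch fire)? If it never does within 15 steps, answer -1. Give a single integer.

Step 1: cell (2,2)='F' (+6 fires, +2 burnt)
  -> target ignites at step 1
Step 2: cell (2,2)='.' (+5 fires, +6 burnt)
Step 3: cell (2,2)='.' (+4 fires, +5 burnt)
Step 4: cell (2,2)='.' (+4 fires, +4 burnt)
Step 5: cell (2,2)='.' (+3 fires, +4 burnt)
Step 6: cell (2,2)='.' (+1 fires, +3 burnt)
Step 7: cell (2,2)='.' (+0 fires, +1 burnt)
  fire out at step 7

1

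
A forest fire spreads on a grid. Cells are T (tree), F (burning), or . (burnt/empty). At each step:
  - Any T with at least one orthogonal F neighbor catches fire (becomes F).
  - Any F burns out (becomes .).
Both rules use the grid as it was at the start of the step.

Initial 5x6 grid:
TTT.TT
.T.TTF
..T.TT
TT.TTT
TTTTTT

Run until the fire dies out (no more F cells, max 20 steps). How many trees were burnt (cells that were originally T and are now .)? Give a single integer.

Answer: 17

Derivation:
Step 1: +3 fires, +1 burnt (F count now 3)
Step 2: +4 fires, +3 burnt (F count now 4)
Step 3: +2 fires, +4 burnt (F count now 2)
Step 4: +2 fires, +2 burnt (F count now 2)
Step 5: +1 fires, +2 burnt (F count now 1)
Step 6: +1 fires, +1 burnt (F count now 1)
Step 7: +1 fires, +1 burnt (F count now 1)
Step 8: +2 fires, +1 burnt (F count now 2)
Step 9: +1 fires, +2 burnt (F count now 1)
Step 10: +0 fires, +1 burnt (F count now 0)
Fire out after step 10
Initially T: 22, now '.': 25
Total burnt (originally-T cells now '.'): 17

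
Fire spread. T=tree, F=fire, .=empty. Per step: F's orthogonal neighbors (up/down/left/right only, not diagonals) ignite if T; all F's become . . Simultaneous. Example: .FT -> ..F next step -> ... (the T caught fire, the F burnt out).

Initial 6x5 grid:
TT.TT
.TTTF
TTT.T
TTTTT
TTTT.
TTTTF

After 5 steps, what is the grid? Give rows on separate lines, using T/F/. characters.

Step 1: 4 trees catch fire, 2 burn out
  TT.TF
  .TTF.
  TTT.F
  TTTTT
  TTTT.
  TTTF.
Step 2: 5 trees catch fire, 4 burn out
  TT.F.
  .TF..
  TTT..
  TTTTF
  TTTF.
  TTF..
Step 3: 5 trees catch fire, 5 burn out
  TT...
  .F...
  TTF..
  TTTF.
  TTF..
  TF...
Step 4: 5 trees catch fire, 5 burn out
  TF...
  .....
  TF...
  TTF..
  TF...
  F....
Step 5: 4 trees catch fire, 5 burn out
  F....
  .....
  F....
  TF...
  F....
  .....

F....
.....
F....
TF...
F....
.....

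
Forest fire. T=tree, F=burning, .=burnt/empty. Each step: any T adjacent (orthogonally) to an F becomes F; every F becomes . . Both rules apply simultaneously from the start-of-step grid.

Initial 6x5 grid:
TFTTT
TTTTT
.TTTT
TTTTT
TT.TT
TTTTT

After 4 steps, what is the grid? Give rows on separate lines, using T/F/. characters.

Step 1: 3 trees catch fire, 1 burn out
  F.FTT
  TFTTT
  .TTTT
  TTTTT
  TT.TT
  TTTTT
Step 2: 4 trees catch fire, 3 burn out
  ...FT
  F.FTT
  .FTTT
  TTTTT
  TT.TT
  TTTTT
Step 3: 4 trees catch fire, 4 burn out
  ....F
  ...FT
  ..FTT
  TFTTT
  TT.TT
  TTTTT
Step 4: 5 trees catch fire, 4 burn out
  .....
  ....F
  ...FT
  F.FTT
  TF.TT
  TTTTT

.....
....F
...FT
F.FTT
TF.TT
TTTTT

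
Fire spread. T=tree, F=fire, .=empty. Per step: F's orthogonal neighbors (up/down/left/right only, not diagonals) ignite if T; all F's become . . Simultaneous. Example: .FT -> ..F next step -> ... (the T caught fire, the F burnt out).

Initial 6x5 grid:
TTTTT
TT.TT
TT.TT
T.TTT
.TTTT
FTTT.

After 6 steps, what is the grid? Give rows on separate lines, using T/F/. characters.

Step 1: 1 trees catch fire, 1 burn out
  TTTTT
  TT.TT
  TT.TT
  T.TTT
  .TTTT
  .FTT.
Step 2: 2 trees catch fire, 1 burn out
  TTTTT
  TT.TT
  TT.TT
  T.TTT
  .FTTT
  ..FT.
Step 3: 2 trees catch fire, 2 burn out
  TTTTT
  TT.TT
  TT.TT
  T.TTT
  ..FTT
  ...F.
Step 4: 2 trees catch fire, 2 burn out
  TTTTT
  TT.TT
  TT.TT
  T.FTT
  ...FT
  .....
Step 5: 2 trees catch fire, 2 burn out
  TTTTT
  TT.TT
  TT.TT
  T..FT
  ....F
  .....
Step 6: 2 trees catch fire, 2 burn out
  TTTTT
  TT.TT
  TT.FT
  T...F
  .....
  .....

TTTTT
TT.TT
TT.FT
T...F
.....
.....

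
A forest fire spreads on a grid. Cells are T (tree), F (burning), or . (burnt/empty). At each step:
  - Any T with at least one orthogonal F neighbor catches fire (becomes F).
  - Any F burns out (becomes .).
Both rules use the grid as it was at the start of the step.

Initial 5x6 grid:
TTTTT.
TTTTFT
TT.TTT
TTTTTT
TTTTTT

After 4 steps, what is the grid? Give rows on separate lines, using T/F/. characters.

Step 1: 4 trees catch fire, 1 burn out
  TTTTF.
  TTTF.F
  TT.TFT
  TTTTTT
  TTTTTT
Step 2: 5 trees catch fire, 4 burn out
  TTTF..
  TTF...
  TT.F.F
  TTTTFT
  TTTTTT
Step 3: 5 trees catch fire, 5 burn out
  TTF...
  TF....
  TT....
  TTTF.F
  TTTTFT
Step 4: 6 trees catch fire, 5 burn out
  TF....
  F.....
  TF....
  TTF...
  TTTF.F

TF....
F.....
TF....
TTF...
TTTF.F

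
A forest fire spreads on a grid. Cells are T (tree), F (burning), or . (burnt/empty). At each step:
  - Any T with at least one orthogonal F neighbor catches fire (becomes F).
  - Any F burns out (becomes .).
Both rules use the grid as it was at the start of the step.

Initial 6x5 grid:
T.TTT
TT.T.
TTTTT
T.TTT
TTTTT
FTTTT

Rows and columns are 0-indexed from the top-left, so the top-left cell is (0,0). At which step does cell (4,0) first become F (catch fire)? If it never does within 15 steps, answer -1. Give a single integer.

Step 1: cell (4,0)='F' (+2 fires, +1 burnt)
  -> target ignites at step 1
Step 2: cell (4,0)='.' (+3 fires, +2 burnt)
Step 3: cell (4,0)='.' (+3 fires, +3 burnt)
Step 4: cell (4,0)='.' (+5 fires, +3 burnt)
Step 5: cell (4,0)='.' (+5 fires, +5 burnt)
Step 6: cell (4,0)='.' (+2 fires, +5 burnt)
Step 7: cell (4,0)='.' (+2 fires, +2 burnt)
Step 8: cell (4,0)='.' (+1 fires, +2 burnt)
Step 9: cell (4,0)='.' (+2 fires, +1 burnt)
Step 10: cell (4,0)='.' (+0 fires, +2 burnt)
  fire out at step 10

1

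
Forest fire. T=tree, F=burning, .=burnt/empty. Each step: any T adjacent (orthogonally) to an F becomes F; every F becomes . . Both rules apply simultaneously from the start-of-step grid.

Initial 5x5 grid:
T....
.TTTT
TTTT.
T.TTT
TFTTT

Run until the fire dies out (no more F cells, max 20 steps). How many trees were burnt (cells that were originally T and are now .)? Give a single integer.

Step 1: +2 fires, +1 burnt (F count now 2)
Step 2: +3 fires, +2 burnt (F count now 3)
Step 3: +4 fires, +3 burnt (F count now 4)
Step 4: +4 fires, +4 burnt (F count now 4)
Step 5: +2 fires, +4 burnt (F count now 2)
Step 6: +1 fires, +2 burnt (F count now 1)
Step 7: +0 fires, +1 burnt (F count now 0)
Fire out after step 7
Initially T: 17, now '.': 24
Total burnt (originally-T cells now '.'): 16

Answer: 16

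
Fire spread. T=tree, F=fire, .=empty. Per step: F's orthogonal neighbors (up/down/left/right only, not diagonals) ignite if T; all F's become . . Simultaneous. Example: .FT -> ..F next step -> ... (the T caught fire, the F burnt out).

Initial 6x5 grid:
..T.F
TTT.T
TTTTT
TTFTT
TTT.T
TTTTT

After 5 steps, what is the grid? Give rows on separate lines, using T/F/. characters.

Step 1: 5 trees catch fire, 2 burn out
  ..T..
  TTT.F
  TTFTT
  TF.FT
  TTF.T
  TTTTT
Step 2: 8 trees catch fire, 5 burn out
  ..T..
  TTF..
  TF.FF
  F...F
  TF..T
  TTFTT
Step 3: 7 trees catch fire, 8 burn out
  ..F..
  TF...
  F....
  .....
  F...F
  TF.FT
Step 4: 3 trees catch fire, 7 burn out
  .....
  F....
  .....
  .....
  .....
  F...F
Step 5: 0 trees catch fire, 3 burn out
  .....
  .....
  .....
  .....
  .....
  .....

.....
.....
.....
.....
.....
.....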